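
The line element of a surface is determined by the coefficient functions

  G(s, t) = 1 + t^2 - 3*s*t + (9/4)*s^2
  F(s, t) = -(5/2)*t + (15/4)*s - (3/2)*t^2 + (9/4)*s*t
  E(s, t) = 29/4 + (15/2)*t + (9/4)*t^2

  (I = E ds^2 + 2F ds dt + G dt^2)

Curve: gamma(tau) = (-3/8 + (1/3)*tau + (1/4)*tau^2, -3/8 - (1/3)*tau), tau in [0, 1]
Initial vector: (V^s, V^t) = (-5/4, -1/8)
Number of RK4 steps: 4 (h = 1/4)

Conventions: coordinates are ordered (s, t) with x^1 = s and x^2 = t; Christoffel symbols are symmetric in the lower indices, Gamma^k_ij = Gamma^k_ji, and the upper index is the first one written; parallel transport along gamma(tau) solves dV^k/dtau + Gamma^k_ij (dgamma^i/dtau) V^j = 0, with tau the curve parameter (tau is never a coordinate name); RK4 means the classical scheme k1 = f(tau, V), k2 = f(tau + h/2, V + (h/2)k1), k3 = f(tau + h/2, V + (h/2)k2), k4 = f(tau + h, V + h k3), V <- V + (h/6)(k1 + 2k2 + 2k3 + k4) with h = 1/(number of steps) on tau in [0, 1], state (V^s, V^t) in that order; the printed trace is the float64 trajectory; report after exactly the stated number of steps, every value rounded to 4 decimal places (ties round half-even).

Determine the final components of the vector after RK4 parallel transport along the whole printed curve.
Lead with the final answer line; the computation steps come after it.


Answer: V^s = -1.4607, V^t = -0.1701

gamma'(tau) = (1/3 + (1/2)*tau, -1/3); f(tau, V)^k = -Gamma^k_ij(gamma(tau)) gamma'^i(tau) V^j; h = 1/4; intermediate values shown to 6 dp
curve data and Christoffel symbols at the stage parameters:
  tau = 0.000000: gamma = (-0.375000, -0.375000), gamma' = (0.333333, -0.333333); Gamma_sss = 0.000000, Gamma_sst = 0.606852, Gamma_stt = -0.404568, Gamma_tss = 0.000000, Gamma_tst = -0.058728, Gamma_ttt = 0.039152
  tau = 0.125000: gamma = (-0.329427, -0.416667), gamma' = (0.395833, -0.333333); Gamma_sss = 0.000000, Gamma_sst = 0.622011, Gamma_stt = -0.414674, Gamma_tss = 0.000000, Gamma_tst = -0.025701, Gamma_ttt = 0.017134
  tau = 0.250000: gamma = (-0.276042, -0.458333), gamma' = (0.458333, -0.333333); Gamma_sss = 0.000000, Gamma_sst = 0.634168, Gamma_stt = -0.422778, Gamma_tss = 0.000000, Gamma_tst = 0.015490, Gamma_ttt = -0.010326
  tau = 0.375000: gamma = (-0.214844, -0.500000), gamma' = (0.520833, -0.333333); Gamma_sss = 0.000000, Gamma_sst = 0.641168, Gamma_stt = -0.427445, Gamma_tss = 0.000000, Gamma_tst = 0.065119, Gamma_ttt = -0.043412
  tau = 0.500000: gamma = (-0.145833, -0.541667), gamma' = (0.583333, -0.333333); Gamma_sss = 0.000000, Gamma_sst = 0.640510, Gamma_stt = -0.427006, Gamma_tss = 0.000000, Gamma_tst = 0.122567, Gamma_ttt = -0.081711
  tau = 0.625000: gamma = (-0.069010, -0.583333), gamma' = (0.645833, -0.333333); Gamma_sss = 0.000000, Gamma_sst = 0.629707, Gamma_stt = -0.419804, Gamma_tss = 0.000000, Gamma_tst = 0.185935, Gamma_ttt = -0.123957
  tau = 0.750000: gamma = (0.015625, -0.625000), gamma' = (0.708333, -0.333333); Gamma_sss = 0.000000, Gamma_sst = 0.606894, Gamma_stt = -0.404596, Gamma_tss = 0.000000, Gamma_tst = 0.251861, Gamma_ttt = -0.167907
  tau = 0.875000: gamma = (0.108073, -0.666667), gamma' = (0.770833, -0.333333); Gamma_sss = 0.000000, Gamma_sst = 0.571520, Gamma_stt = -0.381013, Gamma_tss = 0.000000, Gamma_tst = 0.315775, Gamma_ttt = -0.210517
  tau = 1.000000: gamma = (0.208333, -0.708333), gamma' = (0.833333, -0.333333); Gamma_sss = 0.000000, Gamma_sst = 0.524826, Gamma_stt = -0.349884, Gamma_tss = 0.000000, Gamma_tst = 0.372702, Gamma_ttt = -0.248468
step 0: V^s = -1.2500, V^t = -0.1250
step 1: k1 = (-0.210712, 0.020392), k2 = (-0.217557, 0.008989), k3 = (-0.217187, 0.008974), k4 = (-0.222734, -0.005440); V <- V + (h/6)(k1 + 2k2 + 2k3 + k4): V^s = -1.3043, V^t = -0.1229
step 2: k1 = (-0.222679, -0.005439), k2 = (-0.225838, -0.022937), k3 = (-0.224881, -0.022839), k4 = (-0.224125, -0.042888); V <- V + (h/6)(k1 + 2k2 + 2k3 + k4): V^s = -1.3605, V^t = -0.1287
step 3: k1 = (-0.224055, -0.042875), k2 = (-0.218159, -0.064416), k3 = (-0.216533, -0.063936), k4 = (-0.204456, -0.084849); V <- V + (h/6)(k1 + 2k2 + 2k3 + k4): V^s = -1.4145, V^t = -0.1447
step 4: k1 = (-0.204426, -0.084837), k2 = (-0.186190, -0.102873), k3 = (-0.184476, -0.101926), k4 = (-0.161239, -0.114503); V <- V + (h/6)(k1 + 2k2 + 2k3 + k4): V^s = -1.4607, V^t = -0.1701


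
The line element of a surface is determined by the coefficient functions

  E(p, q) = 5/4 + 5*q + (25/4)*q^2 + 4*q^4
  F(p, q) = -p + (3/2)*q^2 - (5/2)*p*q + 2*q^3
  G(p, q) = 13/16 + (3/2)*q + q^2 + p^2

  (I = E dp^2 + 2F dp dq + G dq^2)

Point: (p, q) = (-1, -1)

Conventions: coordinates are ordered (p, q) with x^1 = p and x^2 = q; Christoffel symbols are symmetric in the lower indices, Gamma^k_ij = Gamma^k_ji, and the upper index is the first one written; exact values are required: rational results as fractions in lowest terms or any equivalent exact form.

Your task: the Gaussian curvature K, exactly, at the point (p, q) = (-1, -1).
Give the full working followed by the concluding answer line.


E = 13/2, F = -2, G = 21/16, EG - F^2 = 145/32 at the point
E_p = 0, E_q = -47/2, F_p = 3/2, F_q = 11/2, G_p = -2, G_q = -1/2
E_qq = 121/2, F_pq = -5/2, G_pp = 2
Using the Brioschi determinant formula for K from the metric derivatives:
M1 = [[-E_qq/2 + F_pq - G_pp/2, E_p/2, F_p - E_q/2], [F_q - G_p/2, E, F], [G_q/2, F, G]] = [[-135/4, 0, 53/4], [13/2, 13/2, -2], [-1/4, -2, 21/16]]; det M1 = -38867/128
M2 = [[0, E_q/2, G_p/2], [E_q/2, E, F], [G_p/2, F, G]] = [[0, -47/4, -1], [-47/4, 13/2, -2], [-1, -2, 21/16]]; det M2 = -60085/256
det M1 - det M2 = -17649/256; K = -17649/256 / (145/32)^2 = -70596/21025

Answer: K = -70596/21025


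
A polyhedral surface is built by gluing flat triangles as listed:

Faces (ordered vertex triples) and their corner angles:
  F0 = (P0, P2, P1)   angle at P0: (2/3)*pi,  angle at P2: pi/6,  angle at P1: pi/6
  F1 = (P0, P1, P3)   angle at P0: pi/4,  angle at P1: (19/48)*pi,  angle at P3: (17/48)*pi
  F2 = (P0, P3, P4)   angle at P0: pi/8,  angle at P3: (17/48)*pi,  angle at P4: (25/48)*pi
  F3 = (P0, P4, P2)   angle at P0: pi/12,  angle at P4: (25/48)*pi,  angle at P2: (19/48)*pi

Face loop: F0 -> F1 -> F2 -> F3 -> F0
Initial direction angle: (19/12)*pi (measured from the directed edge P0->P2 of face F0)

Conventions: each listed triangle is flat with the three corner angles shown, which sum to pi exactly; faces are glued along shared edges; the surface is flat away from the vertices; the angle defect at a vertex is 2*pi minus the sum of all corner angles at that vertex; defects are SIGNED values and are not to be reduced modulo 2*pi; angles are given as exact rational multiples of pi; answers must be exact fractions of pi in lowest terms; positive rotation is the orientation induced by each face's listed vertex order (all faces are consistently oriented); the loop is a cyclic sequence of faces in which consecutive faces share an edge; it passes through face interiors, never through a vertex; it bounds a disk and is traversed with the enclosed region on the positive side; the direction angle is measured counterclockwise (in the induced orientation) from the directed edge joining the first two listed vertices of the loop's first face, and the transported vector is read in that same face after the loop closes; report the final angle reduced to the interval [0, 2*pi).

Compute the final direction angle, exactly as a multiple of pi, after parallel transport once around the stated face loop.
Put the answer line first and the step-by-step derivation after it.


Answer: final direction angle = (11/24)*pi

enclosed vertex P0: corner angles sum to (9/8)*pi, defect = 2*pi - (9/8)*pi = (7/8)*pi
by Gauss-Bonnet the loop rotates the vector by the enclosed defect sum (positive orientation, mod 2*pi)
final angle = (19/12)*pi + (7/8)*pi = (11/24)*pi (mod 2*pi)


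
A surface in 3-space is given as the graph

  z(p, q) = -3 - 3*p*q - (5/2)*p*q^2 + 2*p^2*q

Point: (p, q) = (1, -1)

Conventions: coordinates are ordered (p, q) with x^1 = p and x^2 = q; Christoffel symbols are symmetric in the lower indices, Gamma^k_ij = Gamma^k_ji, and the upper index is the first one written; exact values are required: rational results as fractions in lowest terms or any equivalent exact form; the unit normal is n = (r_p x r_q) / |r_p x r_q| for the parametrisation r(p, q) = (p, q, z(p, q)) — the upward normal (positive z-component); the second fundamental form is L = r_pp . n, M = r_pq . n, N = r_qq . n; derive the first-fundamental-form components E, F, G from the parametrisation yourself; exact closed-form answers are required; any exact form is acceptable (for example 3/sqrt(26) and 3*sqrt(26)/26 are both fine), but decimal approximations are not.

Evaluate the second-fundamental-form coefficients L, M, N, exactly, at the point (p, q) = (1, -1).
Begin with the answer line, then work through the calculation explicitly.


Answer: L = -8*sqrt(13)/39, M = 4*sqrt(13)/13, N = -10*sqrt(13)/39

z_p = -7/2, z_q = 4, z_pp = -4, z_pq = 6, z_qq = -5
E = 53/4, F = -14, G = 17; answer radicand W^2 = 117/4
unnormalised second-form numerators: l = -4, m = 6, n = -5; L = l/sqrt(117/4), and similarly M = m/sqrt(W^2), N = n/sqrt(W^2)


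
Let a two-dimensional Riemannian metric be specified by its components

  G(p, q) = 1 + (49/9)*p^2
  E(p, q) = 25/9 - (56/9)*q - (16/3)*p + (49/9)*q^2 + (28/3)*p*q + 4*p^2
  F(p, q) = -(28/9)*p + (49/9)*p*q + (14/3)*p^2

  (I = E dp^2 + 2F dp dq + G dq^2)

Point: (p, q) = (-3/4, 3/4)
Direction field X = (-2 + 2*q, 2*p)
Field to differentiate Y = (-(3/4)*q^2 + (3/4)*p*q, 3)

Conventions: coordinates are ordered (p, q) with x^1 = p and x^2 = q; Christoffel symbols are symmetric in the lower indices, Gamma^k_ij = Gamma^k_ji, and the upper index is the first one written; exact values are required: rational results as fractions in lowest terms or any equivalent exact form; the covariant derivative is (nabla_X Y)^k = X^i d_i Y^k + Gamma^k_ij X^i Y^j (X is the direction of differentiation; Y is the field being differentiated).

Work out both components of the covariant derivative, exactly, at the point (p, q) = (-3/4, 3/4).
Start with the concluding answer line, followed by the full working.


Answer: (nabla_X Y)^p = 2031/928, (nabla_X Y)^q = -1197/12064

E = 313/144, F = 91/48, G = 65/16 at the point
E_p = -13/3, E_q = -91/18, F_p = -217/36, F_q = -49/12, G_p = -49/6, G_q = 0
EG - F^2 = 377/72;  g^inv = (72/377) * [[65/16, -91/48], [-91/48, 313/144]]
first-kind symbols [ij,l] = (1/2)(d_i g_jl + d_j g_il - d_l g_ij): [pp,p] = E_p/2 = -13/6, [pp,q] = F_p - E_q/2 = -7/2, [pq,p] = E_q/2 = -91/36, [pq,q] = G_p/2 = -49/12, [qq,p] = F_q - G_p/2 = 0, [qq,q] = G_q/2 = 0
Gamma^p_ij = (G*[ij,p] - F*[ij,q])/(EG - F^2), Gamma^q_ij = (E*[ij,q] - F*[ij,p])/(EG - F^2)
Gamma_ppp = -12/29, Gamma_ppq = -14/29, Gamma_pqq = 0, Gamma_qpp = -252/377, Gamma_qpq = -294/377, Gamma_qqq = 0
X = (-1/2, -3/2), Y = (-27/32, 3) at the point


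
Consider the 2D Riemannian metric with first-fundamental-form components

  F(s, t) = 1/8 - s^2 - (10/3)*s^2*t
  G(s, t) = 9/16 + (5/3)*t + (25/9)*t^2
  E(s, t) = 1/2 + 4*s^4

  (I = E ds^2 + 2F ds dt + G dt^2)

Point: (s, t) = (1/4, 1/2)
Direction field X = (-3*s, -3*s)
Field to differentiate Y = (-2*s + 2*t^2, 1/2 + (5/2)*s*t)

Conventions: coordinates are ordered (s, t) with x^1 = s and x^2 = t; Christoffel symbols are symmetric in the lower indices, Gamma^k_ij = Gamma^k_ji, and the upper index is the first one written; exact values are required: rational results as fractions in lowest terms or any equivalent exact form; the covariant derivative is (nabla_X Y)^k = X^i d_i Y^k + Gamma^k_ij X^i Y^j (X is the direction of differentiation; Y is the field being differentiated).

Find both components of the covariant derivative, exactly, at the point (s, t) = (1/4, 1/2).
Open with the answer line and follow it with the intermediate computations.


Answer: (nabla_X Y)^s = 15405/79336, (nabla_X Y)^t = -650625/317344

E = 33/64, F = -1/24, G = 301/144 at the point
E_s = 1/4, E_t = 0, F_s = -4/3, F_t = -5/24, G_s = 0, G_t = 40/9
EG - F^2 = 9917/9216;  g^inv = (9216/9917) * [[301/144, 1/24], [1/24, 33/64]]
first-kind symbols [ij,l] = (1/2)(d_i g_jl + d_j g_il - d_l g_ij): [ss,s] = E_s/2 = 1/8, [ss,t] = F_s - E_t/2 = -4/3, [st,s] = E_t/2 = 0, [st,t] = G_s/2 = 0, [tt,s] = F_t - G_s/2 = -5/24, [tt,t] = G_t/2 = 20/9
Gamma^s_ij = (G*[ij,s] - F*[ij,t])/(EG - F^2), Gamma^t_ij = (E*[ij,t] - F*[ij,s])/(EG - F^2)
Gamma_sss = 1896/9917, Gamma_sst = 0, Gamma_stt = -3160/9917, Gamma_tss = -6288/9917, Gamma_tst = 0, Gamma_ttt = 10480/9917
X = (-3/4, -3/4), Y = (0, 13/16) at the point


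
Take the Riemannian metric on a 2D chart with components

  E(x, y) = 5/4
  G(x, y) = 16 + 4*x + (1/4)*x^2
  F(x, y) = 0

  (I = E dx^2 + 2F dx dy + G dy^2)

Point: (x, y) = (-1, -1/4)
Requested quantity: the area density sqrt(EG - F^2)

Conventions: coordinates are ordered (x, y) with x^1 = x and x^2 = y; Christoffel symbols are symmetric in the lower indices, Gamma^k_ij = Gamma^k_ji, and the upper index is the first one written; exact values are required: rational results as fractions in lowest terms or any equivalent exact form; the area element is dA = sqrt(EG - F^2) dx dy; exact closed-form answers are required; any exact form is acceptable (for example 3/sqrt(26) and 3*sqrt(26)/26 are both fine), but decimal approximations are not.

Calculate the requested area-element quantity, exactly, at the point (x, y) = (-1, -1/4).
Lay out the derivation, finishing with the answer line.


E = 5/4, F = 0, G = 49/4; EG - F^2 = 245/16

Answer: sqrt(EG - F^2) = 7*sqrt(5)/4


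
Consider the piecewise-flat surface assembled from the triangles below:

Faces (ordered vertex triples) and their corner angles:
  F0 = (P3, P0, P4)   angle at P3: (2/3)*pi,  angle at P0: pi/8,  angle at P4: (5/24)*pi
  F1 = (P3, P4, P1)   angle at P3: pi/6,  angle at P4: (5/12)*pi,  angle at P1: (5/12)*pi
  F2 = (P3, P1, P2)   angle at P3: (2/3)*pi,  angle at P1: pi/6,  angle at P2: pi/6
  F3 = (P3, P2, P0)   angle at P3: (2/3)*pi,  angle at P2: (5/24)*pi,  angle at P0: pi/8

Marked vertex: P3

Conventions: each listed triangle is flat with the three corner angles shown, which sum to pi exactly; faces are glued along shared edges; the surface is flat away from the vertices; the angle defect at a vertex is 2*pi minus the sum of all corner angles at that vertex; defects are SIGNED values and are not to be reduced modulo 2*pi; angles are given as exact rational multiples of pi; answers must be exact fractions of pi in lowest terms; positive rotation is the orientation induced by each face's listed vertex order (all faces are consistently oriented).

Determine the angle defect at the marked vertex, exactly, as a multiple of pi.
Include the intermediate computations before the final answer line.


Sum of corner angles at P3: (13/6)*pi
defect = 2*pi - (13/6)*pi

Answer: defect(P3) = -pi/6


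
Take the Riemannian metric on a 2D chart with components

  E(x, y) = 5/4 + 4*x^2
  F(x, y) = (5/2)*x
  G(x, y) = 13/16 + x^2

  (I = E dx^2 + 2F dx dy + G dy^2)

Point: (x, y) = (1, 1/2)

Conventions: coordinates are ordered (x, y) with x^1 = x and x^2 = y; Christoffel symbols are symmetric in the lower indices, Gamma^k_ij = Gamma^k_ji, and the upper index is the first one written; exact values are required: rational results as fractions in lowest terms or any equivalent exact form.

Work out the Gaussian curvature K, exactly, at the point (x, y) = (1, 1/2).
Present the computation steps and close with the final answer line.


E = 21/4, F = 5/2, G = 29/16, EG - F^2 = 209/64 at the point
E_x = 8, E_y = 0, F_x = 5/2, F_y = 0, G_x = 2, G_y = 0
E_yy = 0, F_xy = 0, G_xx = 2
The intrinsic route: Brioschi's K = (det M1 - det M2)/(EG - F^2)^2.
M1 = [[-E_yy/2 + F_xy - G_xx/2, E_x/2, F_x - E_y/2], [F_y - G_x/2, E, F], [G_y/2, F, G]] = [[-1, 4, 5/2], [-1, 21/4, 5/2], [0, 5/2, 29/16]]; det M1 = -145/64
M2 = [[0, E_y/2, G_x/2], [E_y/2, E, F], [G_x/2, F, G]] = [[0, 0, 1], [0, 21/4, 5/2], [1, 5/2, 29/16]]; det M2 = -21/4
det M1 - det M2 = 191/64; K = 191/64 / (209/64)^2 = 12224/43681

Answer: K = 12224/43681


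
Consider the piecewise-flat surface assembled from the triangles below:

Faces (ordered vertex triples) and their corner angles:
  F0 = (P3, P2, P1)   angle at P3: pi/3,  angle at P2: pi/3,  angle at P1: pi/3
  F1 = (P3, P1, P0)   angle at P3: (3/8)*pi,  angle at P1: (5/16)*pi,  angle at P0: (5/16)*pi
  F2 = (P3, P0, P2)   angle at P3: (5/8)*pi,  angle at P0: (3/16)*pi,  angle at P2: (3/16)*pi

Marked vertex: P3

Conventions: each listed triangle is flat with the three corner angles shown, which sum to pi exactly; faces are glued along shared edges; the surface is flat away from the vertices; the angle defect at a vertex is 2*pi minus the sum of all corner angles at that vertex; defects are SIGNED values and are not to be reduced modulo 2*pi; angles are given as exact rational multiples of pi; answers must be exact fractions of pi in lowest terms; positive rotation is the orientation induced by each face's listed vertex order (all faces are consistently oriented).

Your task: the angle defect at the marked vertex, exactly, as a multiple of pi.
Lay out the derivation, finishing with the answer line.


Sum of corner angles at P3: (4/3)*pi
defect = 2*pi - (4/3)*pi

Answer: defect(P3) = (2/3)*pi


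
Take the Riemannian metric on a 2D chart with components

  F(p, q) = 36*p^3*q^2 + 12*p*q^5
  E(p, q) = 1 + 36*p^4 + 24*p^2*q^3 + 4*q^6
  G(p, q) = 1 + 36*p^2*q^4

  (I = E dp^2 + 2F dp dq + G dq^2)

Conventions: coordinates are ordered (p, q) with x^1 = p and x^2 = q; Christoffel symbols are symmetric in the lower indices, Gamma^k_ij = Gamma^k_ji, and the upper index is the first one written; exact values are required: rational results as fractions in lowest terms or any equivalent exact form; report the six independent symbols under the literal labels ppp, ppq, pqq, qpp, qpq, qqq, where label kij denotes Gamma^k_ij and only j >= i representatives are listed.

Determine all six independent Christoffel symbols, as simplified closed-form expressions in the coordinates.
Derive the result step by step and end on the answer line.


E = 1 + 36*p^4 + 24*p^2*q^3 + 4*q^6; F = 36*p^3*q^2 + 12*p*q^5; G = 1 + 36*p^2*q^4
Gamma^k_ij = (1/2) g^{kl} (d_i g_jl + d_j g_il - d_l g_ij), with g^inv = (1/(EG-F^2)) [[G, -F], [-F, E]]
first partials: E_p = 144*p^3 + 48*p*q^3, E_q = 72*p^2*q^2 + 24*q^5, F_p = 108*p^2*q^2 + 12*q^5, F_q = 72*p^3*q + 60*p*q^4, G_p = 72*p*q^4, G_q = 144*p^2*q^3
D = EG - F^2 = 1 + 36*p^4 + 24*p^2*q^3 + 4*q^6 + 36*p^2*q^4
expanded: Gamma^p_pp = (G E_p - 2F F_p + F E_q)/(2D), Gamma^p_pq = (G E_q - F G_p)/(2D), Gamma^p_qq = (2G F_q - G G_p - F G_q)/(2D), Gamma^q_pp = (2E F_p - E E_q - F E_p)/(2D), Gamma^q_pq = (E G_p - F E_q)/(2D), Gamma^q_qq = (E G_q - 2F F_q + F G_p)/(2D); substitute and cancel common factors

Answer: Gamma_ppp = (72*p^3 + 24*p*q^3)/(36*p^4 + 36*p^2*q^4 + 24*p^2*q^3 + 4*q^6 + 1), Gamma_ppq = (36*p^2*q^2 + 12*q^5)/(36*p^4 + 36*p^2*q^4 + 24*p^2*q^3 + 4*q^6 + 1), Gamma_pqq = (72*p^3*q + 24*p*q^4)/(36*p^4 + 36*p^2*q^4 + 24*p^2*q^3 + 4*q^6 + 1), Gamma_qpp = 72*p^2*q^2/(36*p^4 + 36*p^2*q^4 + 24*p^2*q^3 + 4*q^6 + 1), Gamma_qpq = 36*p*q^4/(36*p^4 + 36*p^2*q^4 + 24*p^2*q^3 + 4*q^6 + 1), Gamma_qqq = 72*p^2*q^3/(36*p^4 + 36*p^2*q^4 + 24*p^2*q^3 + 4*q^6 + 1)


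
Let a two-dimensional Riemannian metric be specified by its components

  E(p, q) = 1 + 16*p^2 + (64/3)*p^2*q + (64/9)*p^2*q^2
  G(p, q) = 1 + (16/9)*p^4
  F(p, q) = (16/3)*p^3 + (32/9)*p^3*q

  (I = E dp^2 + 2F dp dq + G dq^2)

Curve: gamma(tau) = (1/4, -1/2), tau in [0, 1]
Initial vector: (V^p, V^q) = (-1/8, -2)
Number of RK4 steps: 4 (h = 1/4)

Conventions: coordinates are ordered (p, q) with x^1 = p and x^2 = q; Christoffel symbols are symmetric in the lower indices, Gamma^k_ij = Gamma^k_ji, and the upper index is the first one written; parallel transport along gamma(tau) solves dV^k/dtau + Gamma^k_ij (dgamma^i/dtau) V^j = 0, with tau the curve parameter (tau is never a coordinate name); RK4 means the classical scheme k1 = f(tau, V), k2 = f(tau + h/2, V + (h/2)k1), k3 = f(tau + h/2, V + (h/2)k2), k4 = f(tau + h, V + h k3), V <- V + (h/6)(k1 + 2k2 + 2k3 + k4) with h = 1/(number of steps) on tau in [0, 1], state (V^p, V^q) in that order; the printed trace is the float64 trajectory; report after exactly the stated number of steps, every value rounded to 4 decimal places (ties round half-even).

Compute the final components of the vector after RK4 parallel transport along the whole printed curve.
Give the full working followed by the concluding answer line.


gamma'(tau) = (0, 0); f(tau, V)^k = -Gamma^k_ij(gamma(tau)) gamma'^i(tau) V^j; h = 1/4; intermediate values shown to 6 dp
curve data and Christoffel symbols at the stage parameters:
  tau = 0.000000: gamma = (0.250000, -0.500000), gamma' = (0.000000, 0.000000); Gamma_ppp = 1.224880, Gamma_ppq = 0.306220, Gamma_pqq = 0.000000, Gamma_qpp = 0.153110, Gamma_qpq = 0.038278, Gamma_qqq = 0.000000
  tau = 0.125000: gamma = (0.250000, -0.500000), gamma' = (0.000000, 0.000000); Gamma_ppp = 1.224880, Gamma_ppq = 0.306220, Gamma_pqq = 0.000000, Gamma_qpp = 0.153110, Gamma_qpq = 0.038278, Gamma_qqq = 0.000000
  tau = 0.250000: gamma = (0.250000, -0.500000), gamma' = (0.000000, 0.000000); Gamma_ppp = 1.224880, Gamma_ppq = 0.306220, Gamma_pqq = 0.000000, Gamma_qpp = 0.153110, Gamma_qpq = 0.038278, Gamma_qqq = 0.000000
  tau = 0.375000: gamma = (0.250000, -0.500000), gamma' = (0.000000, 0.000000); Gamma_ppp = 1.224880, Gamma_ppq = 0.306220, Gamma_pqq = 0.000000, Gamma_qpp = 0.153110, Gamma_qpq = 0.038278, Gamma_qqq = 0.000000
  tau = 0.500000: gamma = (0.250000, -0.500000), gamma' = (0.000000, 0.000000); Gamma_ppp = 1.224880, Gamma_ppq = 0.306220, Gamma_pqq = 0.000000, Gamma_qpp = 0.153110, Gamma_qpq = 0.038278, Gamma_qqq = 0.000000
  tau = 0.625000: gamma = (0.250000, -0.500000), gamma' = (0.000000, 0.000000); Gamma_ppp = 1.224880, Gamma_ppq = 0.306220, Gamma_pqq = 0.000000, Gamma_qpp = 0.153110, Gamma_qpq = 0.038278, Gamma_qqq = 0.000000
  tau = 0.750000: gamma = (0.250000, -0.500000), gamma' = (0.000000, 0.000000); Gamma_ppp = 1.224880, Gamma_ppq = 0.306220, Gamma_pqq = 0.000000, Gamma_qpp = 0.153110, Gamma_qpq = 0.038278, Gamma_qqq = 0.000000
  tau = 0.875000: gamma = (0.250000, -0.500000), gamma' = (0.000000, 0.000000); Gamma_ppp = 1.224880, Gamma_ppq = 0.306220, Gamma_pqq = 0.000000, Gamma_qpp = 0.153110, Gamma_qpq = 0.038278, Gamma_qqq = 0.000000
  tau = 1.000000: gamma = (0.250000, -0.500000), gamma' = (0.000000, 0.000000); Gamma_ppp = 1.224880, Gamma_ppq = 0.306220, Gamma_pqq = 0.000000, Gamma_qpp = 0.153110, Gamma_qpq = 0.038278, Gamma_qqq = 0.000000
step 0: V^p = -0.1250, V^q = -2.0000
step 1: k1 = (0.000000, 0.000000), k2 = (0.000000, 0.000000), k3 = (0.000000, 0.000000), k4 = (0.000000, 0.000000); V <- V + (h/6)(k1 + 2k2 + 2k3 + k4): V^p = -0.1250, V^q = -2.0000
step 2: k1 = (0.000000, 0.000000), k2 = (0.000000, 0.000000), k3 = (0.000000, 0.000000), k4 = (0.000000, 0.000000); V <- V + (h/6)(k1 + 2k2 + 2k3 + k4): V^p = -0.1250, V^q = -2.0000
step 3: k1 = (0.000000, 0.000000), k2 = (0.000000, 0.000000), k3 = (0.000000, 0.000000), k4 = (0.000000, 0.000000); V <- V + (h/6)(k1 + 2k2 + 2k3 + k4): V^p = -0.1250, V^q = -2.0000
step 4: k1 = (0.000000, 0.000000), k2 = (0.000000, 0.000000), k3 = (0.000000, 0.000000), k4 = (0.000000, 0.000000); V <- V + (h/6)(k1 + 2k2 + 2k3 + k4): V^p = -0.1250, V^q = -2.0000

Answer: V^p = -0.1250, V^q = -2.0000


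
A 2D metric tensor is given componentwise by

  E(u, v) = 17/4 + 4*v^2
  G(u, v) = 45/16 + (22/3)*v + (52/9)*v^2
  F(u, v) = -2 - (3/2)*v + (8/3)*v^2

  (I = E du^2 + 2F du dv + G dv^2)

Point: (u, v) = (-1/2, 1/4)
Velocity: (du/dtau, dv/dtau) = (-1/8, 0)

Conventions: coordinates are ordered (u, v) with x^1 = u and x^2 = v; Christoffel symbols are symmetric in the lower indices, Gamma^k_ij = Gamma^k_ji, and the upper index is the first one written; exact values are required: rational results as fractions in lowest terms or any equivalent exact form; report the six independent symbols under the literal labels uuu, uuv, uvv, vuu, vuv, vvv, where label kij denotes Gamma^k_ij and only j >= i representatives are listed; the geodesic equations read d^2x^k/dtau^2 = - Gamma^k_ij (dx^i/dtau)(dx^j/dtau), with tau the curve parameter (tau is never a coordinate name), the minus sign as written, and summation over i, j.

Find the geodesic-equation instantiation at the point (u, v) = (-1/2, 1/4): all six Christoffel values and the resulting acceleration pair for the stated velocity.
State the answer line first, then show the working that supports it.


Answer: Gamma_uuu = -1272/10169, Gamma_uuv = 2884/10169, Gamma_uvv = 18062/30507, Gamma_vuu = -2592/10169, Gamma_vuv = 1272/10169, Gamma_vvv = 13036/10169; accelerations (d^2u/dtau^2, d^2v/dtau^2) = (159/81352, 81/20338)

E = 9/2, F = -53/24, G = 721/144 at the point
E_u = 0, E_v = 2, F_u = 0, F_v = -1/6, G_u = 0, G_v = 92/9
EG - F^2 = 10169/576;  g^inv = (576/10169) * [[721/144, 53/24], [53/24, 9/2]]
first-kind symbols [ij,l] = (1/2)(d_i g_jl + d_j g_il - d_l g_ij): [uu,u] = E_u/2 = 0, [uu,v] = F_u - E_v/2 = -1, [uv,u] = E_v/2 = 1, [uv,v] = G_u/2 = 0, [vv,u] = F_v - G_u/2 = -1/6, [vv,v] = G_v/2 = 46/9
Gamma^u_ij = (G*[ij,u] - F*[ij,v])/(EG - F^2), Gamma^v_ij = (E*[ij,v] - F*[ij,u])/(EG - F^2)
Gamma_uuu = -1272/10169, Gamma_uuv = 2884/10169, Gamma_uvv = 18062/30507, Gamma_vuu = -2592/10169, Gamma_vuv = 1272/10169, Gamma_vvv = 13036/10169
d^2u/dtau^2 = -(Gamma_uuu*(-1/8)^2 + 2*Gamma_uuv*(-1/8)*(0) + Gamma_uvv*(0)^2) = 159/81352
d^2v/dtau^2 = -(Gamma_vuu*(-1/8)^2 + 2*Gamma_vuv*(-1/8)*(0) + Gamma_vvv*(0)^2) = 81/20338


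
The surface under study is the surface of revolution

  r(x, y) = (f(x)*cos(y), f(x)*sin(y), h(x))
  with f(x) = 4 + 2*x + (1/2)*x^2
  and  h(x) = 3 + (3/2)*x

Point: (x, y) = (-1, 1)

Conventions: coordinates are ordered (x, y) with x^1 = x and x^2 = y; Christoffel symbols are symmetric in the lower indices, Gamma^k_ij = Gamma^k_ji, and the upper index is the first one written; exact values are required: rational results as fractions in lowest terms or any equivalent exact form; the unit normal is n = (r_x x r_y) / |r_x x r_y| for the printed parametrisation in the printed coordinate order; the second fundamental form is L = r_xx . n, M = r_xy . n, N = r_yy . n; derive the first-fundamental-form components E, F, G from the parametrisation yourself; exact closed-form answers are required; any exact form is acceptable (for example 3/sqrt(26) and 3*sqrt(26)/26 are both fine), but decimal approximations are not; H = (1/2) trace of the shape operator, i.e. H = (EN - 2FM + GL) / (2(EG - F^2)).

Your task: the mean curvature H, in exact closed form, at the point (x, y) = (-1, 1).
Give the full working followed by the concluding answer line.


f = 5/2, f' = 1, f'' = 1, h' = 3/2, h'' = 0
E = 13/4, F = 0, G = 25/4; answer radicand W^2 = 13/4
unnormalised second-form numerators: l = -3/2, m = 0, n = 15/4; L = l/sqrt(13/4), and similarly M = m/sqrt(W^2), N = n/sqrt(W^2)
H = (E*n - 2*F*m + G*l) / (2*(EG - F^2)*sqrt(W^2)); E*n - 2*F*m + G*l = 45/16, EG - F^2 = 325/16, so H = (9/130)/sqrt(13/4)

Answer: H = 9*sqrt(13)/845


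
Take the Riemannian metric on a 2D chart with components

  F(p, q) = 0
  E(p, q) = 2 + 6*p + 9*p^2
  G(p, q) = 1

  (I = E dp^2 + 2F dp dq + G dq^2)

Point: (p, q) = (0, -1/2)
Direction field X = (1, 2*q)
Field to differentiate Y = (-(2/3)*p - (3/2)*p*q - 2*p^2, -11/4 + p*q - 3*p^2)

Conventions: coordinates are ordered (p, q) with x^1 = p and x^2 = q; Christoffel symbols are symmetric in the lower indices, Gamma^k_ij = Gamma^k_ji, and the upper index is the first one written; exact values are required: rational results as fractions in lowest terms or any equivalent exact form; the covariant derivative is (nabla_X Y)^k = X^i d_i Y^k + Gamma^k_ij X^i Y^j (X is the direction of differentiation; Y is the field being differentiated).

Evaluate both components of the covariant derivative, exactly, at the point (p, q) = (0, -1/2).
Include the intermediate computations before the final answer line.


E = 2, F = 0, G = 1 at the point
E_p = 6, E_q = 0, F_p = 0, F_q = 0, G_p = 0, G_q = 0
EG - F^2 = 2;  g^inv = (1/2) * [[1, 0], [0, 2]]
first-kind symbols [ij,l] = (1/2)(d_i g_jl + d_j g_il - d_l g_ij): [pp,p] = E_p/2 = 3, [pp,q] = F_p - E_q/2 = 0, [pq,p] = E_q/2 = 0, [pq,q] = G_p/2 = 0, [qq,p] = F_q - G_p/2 = 0, [qq,q] = G_q/2 = 0
Gamma^p_ij = (G*[ij,p] - F*[ij,q])/(EG - F^2), Gamma^q_ij = (E*[ij,q] - F*[ij,p])/(EG - F^2)
Gamma_ppp = 3/2, Gamma_ppq = 0, Gamma_pqq = 0, Gamma_qpp = 0, Gamma_qpq = 0, Gamma_qqq = 0
X = (1, -1), Y = (0, -11/4) at the point

Answer: (nabla_X Y)^p = 1/12, (nabla_X Y)^q = -1/2


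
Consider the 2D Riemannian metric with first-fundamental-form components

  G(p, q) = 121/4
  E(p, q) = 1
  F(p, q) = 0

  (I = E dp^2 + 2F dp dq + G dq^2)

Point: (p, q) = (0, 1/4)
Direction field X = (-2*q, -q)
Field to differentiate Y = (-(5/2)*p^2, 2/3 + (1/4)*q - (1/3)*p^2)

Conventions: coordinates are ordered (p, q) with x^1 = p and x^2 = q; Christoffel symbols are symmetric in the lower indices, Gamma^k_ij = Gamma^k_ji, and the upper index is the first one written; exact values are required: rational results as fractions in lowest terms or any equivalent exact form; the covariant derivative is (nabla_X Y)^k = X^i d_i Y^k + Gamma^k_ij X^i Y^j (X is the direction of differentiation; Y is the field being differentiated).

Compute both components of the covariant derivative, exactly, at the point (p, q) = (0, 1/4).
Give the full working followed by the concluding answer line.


E = 1, F = 0, G = 121/4 at the point
E_p = 0, E_q = 0, F_p = 0, F_q = 0, G_p = 0, G_q = 0
EG - F^2 = 121/4;  g^inv = (4/121) * [[121/4, 0], [0, 1]]
first-kind symbols [ij,l] = (1/2)(d_i g_jl + d_j g_il - d_l g_ij): [pp,p] = E_p/2 = 0, [pp,q] = F_p - E_q/2 = 0, [pq,p] = E_q/2 = 0, [pq,q] = G_p/2 = 0, [qq,p] = F_q - G_p/2 = 0, [qq,q] = G_q/2 = 0
Gamma^p_ij = (G*[ij,p] - F*[ij,q])/(EG - F^2), Gamma^q_ij = (E*[ij,q] - F*[ij,p])/(EG - F^2)
Gamma_ppp = 0, Gamma_ppq = 0, Gamma_pqq = 0, Gamma_qpp = 0, Gamma_qpq = 0, Gamma_qqq = 0
X = (-1/2, -1/4), Y = (0, 35/48) at the point

Answer: (nabla_X Y)^p = 0, (nabla_X Y)^q = -1/16


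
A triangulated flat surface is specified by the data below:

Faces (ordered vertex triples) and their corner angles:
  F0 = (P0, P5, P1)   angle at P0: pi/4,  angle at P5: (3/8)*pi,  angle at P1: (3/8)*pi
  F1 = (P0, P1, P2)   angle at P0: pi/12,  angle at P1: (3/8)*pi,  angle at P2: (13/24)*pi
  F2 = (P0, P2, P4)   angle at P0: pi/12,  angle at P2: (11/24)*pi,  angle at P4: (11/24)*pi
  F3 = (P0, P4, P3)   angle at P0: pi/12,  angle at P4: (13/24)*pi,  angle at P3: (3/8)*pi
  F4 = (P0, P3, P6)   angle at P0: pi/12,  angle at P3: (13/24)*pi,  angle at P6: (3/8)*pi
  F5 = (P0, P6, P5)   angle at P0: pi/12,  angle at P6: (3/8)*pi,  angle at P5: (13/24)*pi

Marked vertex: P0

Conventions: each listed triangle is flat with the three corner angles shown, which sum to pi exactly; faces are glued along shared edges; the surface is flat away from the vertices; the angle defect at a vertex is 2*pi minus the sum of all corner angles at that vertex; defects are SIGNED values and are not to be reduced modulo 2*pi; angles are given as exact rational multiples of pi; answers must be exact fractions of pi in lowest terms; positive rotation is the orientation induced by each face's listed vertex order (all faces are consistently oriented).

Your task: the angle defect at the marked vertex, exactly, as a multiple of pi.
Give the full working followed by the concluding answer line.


Sum of corner angles at P0: (2/3)*pi
defect = 2*pi - (2/3)*pi

Answer: defect(P0) = (4/3)*pi


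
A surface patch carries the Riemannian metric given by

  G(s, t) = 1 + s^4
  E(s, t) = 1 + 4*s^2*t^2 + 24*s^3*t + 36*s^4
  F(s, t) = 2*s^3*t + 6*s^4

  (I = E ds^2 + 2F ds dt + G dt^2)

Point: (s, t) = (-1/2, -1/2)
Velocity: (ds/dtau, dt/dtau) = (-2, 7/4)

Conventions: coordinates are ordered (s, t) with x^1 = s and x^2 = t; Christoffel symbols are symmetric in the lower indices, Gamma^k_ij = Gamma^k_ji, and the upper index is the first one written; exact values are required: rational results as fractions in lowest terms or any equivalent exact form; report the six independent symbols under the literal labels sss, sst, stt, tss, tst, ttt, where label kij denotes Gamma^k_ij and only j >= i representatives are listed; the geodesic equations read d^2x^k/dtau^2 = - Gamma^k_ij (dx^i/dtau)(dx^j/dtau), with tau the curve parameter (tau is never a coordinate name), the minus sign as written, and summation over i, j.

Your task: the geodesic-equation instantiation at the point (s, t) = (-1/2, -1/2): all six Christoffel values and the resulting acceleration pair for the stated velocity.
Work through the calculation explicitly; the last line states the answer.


E = 5, F = 1/2, G = 17/16 at the point
E_s = -28, E_t = -4, F_s = -15/4, F_t = -1/4, G_s = -1/2, G_t = 0
EG - F^2 = 81/16;  g^inv = (16/81) * [[17/16, -1/2], [-1/2, 5]]
first-kind symbols [ij,l] = (1/2)(d_i g_jl + d_j g_il - d_l g_ij): [ss,s] = E_s/2 = -14, [ss,t] = F_s - E_t/2 = -7/4, [st,s] = E_t/2 = -2, [st,t] = G_s/2 = -1/4, [tt,s] = F_t - G_s/2 = 0, [tt,t] = G_t/2 = 0
Gamma^s_ij = (G*[ij,s] - F*[ij,t])/(EG - F^2), Gamma^t_ij = (E*[ij,t] - F*[ij,s])/(EG - F^2)
Gamma_sss = -224/81, Gamma_sst = -32/81, Gamma_stt = 0, Gamma_tss = -28/81, Gamma_tst = -4/81, Gamma_ttt = 0
d^2s/dtau^2 = -(Gamma_sss*(-2)^2 + 2*Gamma_sst*(-2)*(7/4) + Gamma_stt*(7/4)^2) = 224/27
d^2t/dtau^2 = -(Gamma_tss*(-2)^2 + 2*Gamma_tst*(-2)*(7/4) + Gamma_ttt*(7/4)^2) = 28/27

Answer: Gamma_sss = -224/81, Gamma_sst = -32/81, Gamma_stt = 0, Gamma_tss = -28/81, Gamma_tst = -4/81, Gamma_ttt = 0; accelerations (d^2s/dtau^2, d^2t/dtau^2) = (224/27, 28/27)


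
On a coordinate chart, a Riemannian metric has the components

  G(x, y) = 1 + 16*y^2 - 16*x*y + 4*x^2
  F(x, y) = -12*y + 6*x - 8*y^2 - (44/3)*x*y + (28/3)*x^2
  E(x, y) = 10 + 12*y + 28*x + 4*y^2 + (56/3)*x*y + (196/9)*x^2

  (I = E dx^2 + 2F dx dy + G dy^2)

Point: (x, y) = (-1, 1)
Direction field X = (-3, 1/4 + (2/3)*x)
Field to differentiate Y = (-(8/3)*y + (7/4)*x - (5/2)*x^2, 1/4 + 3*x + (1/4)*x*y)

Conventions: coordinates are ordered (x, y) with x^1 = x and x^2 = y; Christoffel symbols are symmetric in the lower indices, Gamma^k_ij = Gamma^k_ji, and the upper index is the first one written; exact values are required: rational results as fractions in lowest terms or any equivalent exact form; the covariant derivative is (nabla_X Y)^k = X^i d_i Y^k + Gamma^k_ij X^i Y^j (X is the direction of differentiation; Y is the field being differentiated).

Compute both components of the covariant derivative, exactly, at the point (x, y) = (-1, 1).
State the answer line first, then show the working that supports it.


Answer: (nabla_X Y)^x = -435283/24048, (nabla_X Y)^y = -227135/8016

E = 10/9, F = -2, G = 37 at the point
E_x = 28/9, E_y = 4/3, F_x = -82/3, F_y = -40/3, G_x = -24, G_y = 48
EG - F^2 = 334/9;  g^inv = (9/334) * [[37, 2], [2, 10/9]]
first-kind symbols [ij,l] = (1/2)(d_i g_jl + d_j g_il - d_l g_ij): [xx,x] = E_x/2 = 14/9, [xx,y] = F_x - E_y/2 = -28, [xy,x] = E_y/2 = 2/3, [xy,y] = G_x/2 = -12, [yy,x] = F_y - G_x/2 = -4/3, [yy,y] = G_y/2 = 24
Gamma^x_ij = (G*[ij,x] - F*[ij,y])/(EG - F^2), Gamma^y_ij = (E*[ij,y] - F*[ij,x])/(EG - F^2)
Gamma_xxx = 7/167, Gamma_xxy = 3/167, Gamma_xyy = -6/167, Gamma_yxx = -126/167, Gamma_yxy = -54/167, Gamma_yyy = 108/167
X = (-3, -5/12), Y = (-83/12, -3) at the point


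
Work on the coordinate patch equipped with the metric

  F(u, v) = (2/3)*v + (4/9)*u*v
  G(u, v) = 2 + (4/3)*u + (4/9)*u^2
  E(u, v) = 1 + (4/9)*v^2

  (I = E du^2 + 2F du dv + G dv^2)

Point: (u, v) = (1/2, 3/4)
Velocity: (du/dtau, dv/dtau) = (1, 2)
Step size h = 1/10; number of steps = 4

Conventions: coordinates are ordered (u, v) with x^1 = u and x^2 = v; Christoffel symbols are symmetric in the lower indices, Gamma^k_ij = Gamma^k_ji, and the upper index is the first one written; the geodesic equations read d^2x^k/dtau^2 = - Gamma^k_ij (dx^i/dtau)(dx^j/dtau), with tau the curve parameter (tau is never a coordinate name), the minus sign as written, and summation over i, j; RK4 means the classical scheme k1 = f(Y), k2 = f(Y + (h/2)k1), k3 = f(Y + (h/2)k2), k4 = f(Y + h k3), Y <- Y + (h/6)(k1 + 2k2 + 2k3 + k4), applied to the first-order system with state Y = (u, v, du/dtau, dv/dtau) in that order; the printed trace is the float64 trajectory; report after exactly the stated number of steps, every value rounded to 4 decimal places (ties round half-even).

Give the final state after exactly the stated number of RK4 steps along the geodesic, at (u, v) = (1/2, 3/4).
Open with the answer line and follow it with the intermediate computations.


Answer: u = 0.8644, v = 1.4728, du/dtau = 0.8254, dv/dtau = 1.6491

f(Y) = (du/dtau, dv/dtau, -Gamma^u_ij Y'^i Y'^j, -Gamma^v_ij Y'^i Y'^j) with the Gammas evaluated at the stage position; h = 0.100000; intermediate values shown to 6 dp
step 0: u = 0.5000, v = 0.7500, du/dtau = 1.0000, dv/dtau = 2.0000
step 1:
  k1: at (u, v) = (0.500000, 0.750000), (du/dtau, dv/dtau) = (1.000000, 2.000000); Gamma_uuu = 0.000000, Gamma_uuv = 0.110092, Gamma_uvv = 0.000000, Gamma_vuu = 0.000000, Gamma_vuv = 0.293578, Gamma_vvv = 0.000000; k1 = (1.000000, 2.000000, -0.440367, -1.174312)
  k2: at (u, v) = (0.550000, 0.850000), (du/dtau, dv/dtau) = (0.977982, 1.941284); Gamma_uuu = 0.000000, Gamma_uuv = 0.118467, Gamma_uvv = 0.000000, Gamma_vuu = 0.000000, Gamma_vuv = 0.285714, Gamma_vvv = 0.000000; k2 = (0.977982, 1.941284, -0.449828, -1.084880)
  k3: at (u, v) = (0.548899, 0.847064), (du/dtau, dv/dtau) = (0.977509, 1.945756); Gamma_uuu = 0.000000, Gamma_uuv = 0.118214, Gamma_uvv = 0.000000, Gamma_vuu = 0.000000, Gamma_vuv = 0.285939, Gamma_vvv = 0.000000; k3 = (0.977509, 1.945756, -0.449685, -1.087709)
  k4: at (u, v) = (0.597751, 0.944576), (du/dtau, dv/dtau) = (0.955031, 1.891229); Gamma_uuu = 0.000000, Gamma_uuv = 0.125229, Gamma_uvv = 0.000000, Gamma_vuu = 0.000000, Gamma_vuv = 0.278114, Gamma_vvv = 0.000000; k4 = (0.955031, 1.891229, -0.452373, -1.004649)
  Y <- Y + (h/6)(k1 + 2k2 + 2k3 + k4): u = 0.5978, v = 0.9444, du/dtau = 0.9551, dv/dtau = 1.8913
step 2:
  k1: at (u, v) = (0.597767, 0.944422), (du/dtau, dv/dtau) = (0.955137, 1.891264); Gamma_uuu = 0.000000, Gamma_uuv = 0.125212, Gamma_uvv = 0.000000, Gamma_vuu = 0.000000, Gamma_vuv = 0.278124, Gamma_vvv = 0.000000; k1 = (0.955137, 1.891264, -0.452372, -1.004816)
  k2: at (u, v) = (0.645524, 1.038985), (du/dtau, dv/dtau) = (0.932519, 1.841024); Gamma_uuu = 0.000000, Gamma_uuv = 0.130974, Gamma_uvv = 0.000000, Gamma_vuu = 0.000000, Gamma_vuv = 0.270464, Gamma_vvv = 0.000000; k2 = (0.932519, 1.841024, -0.449709, -0.928658)
  k3: at (u, v) = (0.644393, 1.036473), (du/dtau, dv/dtau) = (0.932652, 1.844831); Gamma_uuu = 0.000000, Gamma_uuv = 0.130823, Gamma_uvv = 0.000000, Gamma_vuu = 0.000000, Gamma_vuv = 0.270665, Gamma_vvv = 0.000000; k3 = (0.932652, 1.844831, -0.450185, -0.931403)
  k4: at (u, v) = (0.691032, 1.128905), (du/dtau, dv/dtau) = (0.910119, 1.798124); Gamma_uuu = 0.000000, Gamma_uuv = 0.135603, Gamma_uvv = 0.000000, Gamma_vuu = 0.000000, Gamma_vuv = 0.263186, Gamma_vvv = 0.000000; k4 = (0.910119, 1.798124, -0.443832, -0.861410)
  Y <- Y + (h/6)(k1 + 2k2 + 2k3 + k4): u = 0.6910, v = 1.1288, du/dtau = 0.9102, dv/dtau = 1.7982
step 3:
  k1: at (u, v) = (0.691027, 1.128773), (du/dtau, dv/dtau) = (0.910204, 1.798159); Gamma_uuu = 0.000000, Gamma_uuv = 0.135593, Gamma_uvv = 0.000000, Gamma_vuu = 0.000000, Gamma_vuv = 0.263195, Gamma_vvv = 0.000000; k1 = (0.910204, 1.798159, -0.443847, -0.861538)
  k2: at (u, v) = (0.736537, 1.218681), (du/dtau, dv/dtau) = (0.888012, 1.755082); Gamma_uuu = 0.000000, Gamma_uuv = 0.139481, Gamma_uvv = 0.000000, Gamma_vuu = 0.000000, Gamma_vuv = 0.255976, Gamma_vvv = 0.000000; k2 = (0.888012, 1.755082, -0.434770, -0.797895)
  k3: at (u, v) = (0.735427, 1.216528), (du/dtau, dv/dtau) = (0.888466, 1.758264); Gamma_uuu = 0.000000, Gamma_uuv = 0.139397, Gamma_uvv = 0.000000, Gamma_vuu = 0.000000, Gamma_vuv = 0.256149, Gamma_vvv = 0.000000; k3 = (0.888466, 1.758264, -0.435520, -0.800288)
  k4: at (u, v) = (0.779873, 1.304600), (du/dtau, dv/dtau) = (0.866652, 1.718130); Gamma_uuu = 0.000000, Gamma_uuv = 0.142582, Gamma_uvv = 0.000000, Gamma_vuu = 0.000000, Gamma_vuv = 0.249172, Gamma_vvv = 0.000000; k4 = (0.866652, 1.718130, -0.424616, -0.742044)
  Y <- Y + (h/6)(k1 + 2k2 + 2k3 + k4): u = 0.7799, v = 1.3045, du/dtau = 0.8667, dv/dtau = 1.7182
step 4:
  k1: at (u, v) = (0.779857, 1.304490), (du/dtau, dv/dtau) = (0.866720, 1.718159); Gamma_uuu = 0.000000, Gamma_uuv = 0.142576, Gamma_uvv = 0.000000, Gamma_vuu = 0.000000, Gamma_vuv = 0.249180, Gamma_vvv = 0.000000; k1 = (0.866720, 1.718159, -0.424638, -0.742139)
  k2: at (u, v) = (0.823193, 1.390398), (du/dtau, dv/dtau) = (0.845488, 1.681052); Gamma_uuu = 0.000000, Gamma_uuv = 0.145129, Gamma_uvv = 0.000000, Gamma_vuu = 0.000000, Gamma_vuv = 0.242494, Gamma_vvv = 0.000000; k2 = (0.845488, 1.681052, -0.412546, -0.689317)
  k3: at (u, v) = (0.822131, 1.388542), (du/dtau, dv/dtau) = (0.846093, 1.683694); Gamma_uuu = 0.000000, Gamma_uuv = 0.145088, Gamma_uvv = 0.000000, Gamma_vuu = 0.000000, Gamma_vuv = 0.242638, Gamma_vvv = 0.000000; k3 = (0.846093, 1.683694, -0.413373, -0.691306)
  k4: at (u, v) = (0.864466, 1.472859), (du/dtau, dv/dtau) = (0.825383, 1.649029); Gamma_uuu = 0.000000, Gamma_uuv = 0.147139, Gamma_uvv = 0.000000, Gamma_vuu = 0.000000, Gamma_vuv = 0.236210, Gamma_vvv = 0.000000; k4 = (0.825383, 1.649029, -0.400535, -0.643001)
  Y <- Y + (h/6)(k1 + 2k2 + 2k3 + k4): u = 0.8644, v = 1.4728, du/dtau = 0.8254, dv/dtau = 1.6491
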